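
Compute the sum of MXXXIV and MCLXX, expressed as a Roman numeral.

MXXXIV = 1034
MCLXX = 1170
1034 + 1170 = 2204

MMCCIV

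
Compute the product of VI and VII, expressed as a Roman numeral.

VI = 6
VII = 7
6 × 7 = 42

XLII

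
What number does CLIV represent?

CLIV: C=100, L=50, IV=4
100 + 50 + 4 = 154

154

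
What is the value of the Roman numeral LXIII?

LXIII: L=50, X=10, I=1, I=1, I=1
50 + 10 + 1 + 1 + 1 = 63

63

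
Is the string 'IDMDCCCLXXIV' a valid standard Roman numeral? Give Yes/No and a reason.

'IDMDCCCLXXIV': D should not appear more than once

No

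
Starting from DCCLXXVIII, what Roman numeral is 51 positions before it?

DCCLXXVIII = 778
778 - 51 = 727

DCCXXVII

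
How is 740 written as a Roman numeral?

Convert 740 to Roman numerals:
  740 contains 1×500 (D)
  240 contains 2×100 (CC)
  40 contains 1×40 (XL)

DCCXL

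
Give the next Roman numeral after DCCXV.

DCCXV = 715, so the next integer is 715 + 1 = 716

DCCXVI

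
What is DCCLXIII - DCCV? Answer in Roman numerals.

DCCLXIII = 763
DCCV = 705
763 - 705 = 58

LVIII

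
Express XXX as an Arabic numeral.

XXX: X=10, X=10, X=10
10 + 10 + 10 = 30

30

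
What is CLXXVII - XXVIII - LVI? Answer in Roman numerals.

CLXXVII = 177, XXVIII = 28, LVI = 56
177 - 28 = 149
149 - 56 = 93

XCIII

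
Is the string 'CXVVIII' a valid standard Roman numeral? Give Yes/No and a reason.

'CXVVIII': V should not appear more than once

No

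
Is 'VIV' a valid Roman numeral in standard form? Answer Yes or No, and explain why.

'VIV': V should not appear more than once

No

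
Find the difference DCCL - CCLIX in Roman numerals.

DCCL = 750
CCLIX = 259
750 - 259 = 491

CDXCI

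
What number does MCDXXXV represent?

MCDXXXV: M=1000, CD=400, X=10, X=10, X=10, V=5
1000 + 400 + 10 + 10 + 10 + 5 = 1435

1435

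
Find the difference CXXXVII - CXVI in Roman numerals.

CXXXVII = 137
CXVI = 116
137 - 116 = 21

XXI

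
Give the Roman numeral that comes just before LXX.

LXX = 70; previous is 69

LXIX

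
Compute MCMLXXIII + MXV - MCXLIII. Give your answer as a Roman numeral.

MCMLXXIII = 1973, MXV = 1015, MCXLIII = 1143
1973 + 1015 = 2988
2988 - 1143 = 1845

MDCCCXLV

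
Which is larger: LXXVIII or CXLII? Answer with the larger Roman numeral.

LXXVIII = 78
CXLII = 142
142 is larger

CXLII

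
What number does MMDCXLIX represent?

MMDCXLIX: M=1000, M=1000, D=500, C=100, XL=40, IX=9
1000 + 1000 + 500 + 100 + 40 + 9 = 2649

2649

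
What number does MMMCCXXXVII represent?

MMMCCXXXVII: M=1000, M=1000, M=1000, C=100, C=100, X=10, X=10, X=10, V=5, I=1, I=1
1000 + 1000 + 1000 + 100 + 100 + 10 + 10 + 10 + 5 + 1 + 1 = 3237

3237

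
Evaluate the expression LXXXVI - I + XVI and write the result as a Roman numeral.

LXXXVI = 86, I = 1, XVI = 16
86 - 1 = 85
85 + 16 = 101

CI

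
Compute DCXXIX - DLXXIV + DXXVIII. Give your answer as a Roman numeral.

DCXXIX = 629, DLXXIV = 574, DXXVIII = 528
629 - 574 = 55
55 + 528 = 583

DLXXXIII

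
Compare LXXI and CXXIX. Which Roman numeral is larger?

LXXI = 71
CXXIX = 129
129 is larger

CXXIX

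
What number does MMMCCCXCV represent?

MMMCCCXCV: M=1000, M=1000, M=1000, C=100, C=100, C=100, XC=90, V=5
1000 + 1000 + 1000 + 100 + 100 + 100 + 90 + 5 = 3395

3395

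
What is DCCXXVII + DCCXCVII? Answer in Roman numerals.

DCCXXVII = 727
DCCXCVII = 797
727 + 797 = 1524

MDXXIV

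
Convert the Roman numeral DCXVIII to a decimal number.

DCXVIII: D=500, C=100, X=10, V=5, I=1, I=1, I=1
500 + 100 + 10 + 5 + 1 + 1 + 1 = 618

618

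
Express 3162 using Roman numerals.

Convert 3162 to Roman numerals:
  3162 contains 3×1000 (MMM)
  162 contains 1×100 (C)
  62 contains 1×50 (L)
  12 contains 1×10 (X)
  2 contains 2×1 (II)

MMMCLXII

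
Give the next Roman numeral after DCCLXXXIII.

DCCLXXXIII = 783; next is 784

DCCLXXXIV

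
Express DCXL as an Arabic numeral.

DCXL: D=500, C=100, XL=40
500 + 100 + 40 = 640

640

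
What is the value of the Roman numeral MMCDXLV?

MMCDXLV: M=1000, M=1000, CD=400, XL=40, V=5
1000 + 1000 + 400 + 40 + 5 = 2445

2445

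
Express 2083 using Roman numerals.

Convert 2083 to Roman numerals:
  2083 contains 2×1000 (MM)
  83 contains 1×50 (L)
  33 contains 3×10 (XXX)
  3 contains 3×1 (III)

MMLXXXIII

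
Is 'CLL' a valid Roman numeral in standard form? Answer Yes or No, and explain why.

'CLL': L should not appear more than once

No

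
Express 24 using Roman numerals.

Convert 24 to Roman numerals:
  24 contains 2×10 (XX)
  4 contains 1×4 (IV)

XXIV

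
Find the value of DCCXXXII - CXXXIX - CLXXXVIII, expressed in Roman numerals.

DCCXXXII = 732, CXXXIX = 139, CLXXXVIII = 188
732 - 139 = 593
593 - 188 = 405

CDV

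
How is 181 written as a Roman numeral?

Convert 181 to Roman numerals:
  181 contains 1×100 (C)
  81 contains 1×50 (L)
  31 contains 3×10 (XXX)
  1 contains 1×1 (I)

CLXXXI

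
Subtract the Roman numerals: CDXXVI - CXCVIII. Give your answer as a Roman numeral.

CDXXVI = 426
CXCVIII = 198
426 - 198 = 228

CCXXVIII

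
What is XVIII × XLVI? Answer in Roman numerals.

XVIII = 18
XLVI = 46
18 × 46 = 828

DCCCXXVIII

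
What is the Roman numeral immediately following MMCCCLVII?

MMCCCLVII = 2357; next is 2358

MMCCCLVIII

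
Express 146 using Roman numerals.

Convert 146 to Roman numerals:
  146 contains 1×100 (C)
  46 contains 1×40 (XL)
  6 contains 1×5 (V)
  1 contains 1×1 (I)

CXLVI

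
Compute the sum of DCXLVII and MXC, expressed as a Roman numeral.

DCXLVII = 647
MXC = 1090
647 + 1090 = 1737

MDCCXXXVII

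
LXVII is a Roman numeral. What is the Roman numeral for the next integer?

LXVII = 67; next is 68

LXVIII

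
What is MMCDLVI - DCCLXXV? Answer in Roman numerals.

MMCDLVI = 2456
DCCLXXV = 775
2456 - 775 = 1681

MDCLXXXI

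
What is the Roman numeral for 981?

Convert 981 to Roman numerals:
  981 contains 1×900 (CM)
  81 contains 1×50 (L)
  31 contains 3×10 (XXX)
  1 contains 1×1 (I)

CMLXXXI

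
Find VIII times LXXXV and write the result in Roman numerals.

VIII = 8
LXXXV = 85
8 × 85 = 680

DCLXXX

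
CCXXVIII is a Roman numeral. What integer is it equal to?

CCXXVIII: C=100, C=100, X=10, X=10, V=5, I=1, I=1, I=1
100 + 100 + 10 + 10 + 5 + 1 + 1 + 1 = 228

228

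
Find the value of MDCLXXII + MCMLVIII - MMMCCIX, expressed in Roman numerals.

MDCLXXII = 1672, MCMLVIII = 1958, MMMCCIX = 3209
1672 + 1958 = 3630
3630 - 3209 = 421

CDXXI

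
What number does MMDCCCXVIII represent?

MMDCCCXVIII: M=1000, M=1000, D=500, C=100, C=100, C=100, X=10, V=5, I=1, I=1, I=1
1000 + 1000 + 500 + 100 + 100 + 100 + 10 + 5 + 1 + 1 + 1 = 2818

2818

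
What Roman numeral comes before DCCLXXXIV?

DCCLXXXIV = 784; previous is 783

DCCLXXXIII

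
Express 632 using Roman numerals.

Convert 632 to Roman numerals:
  632 contains 1×500 (D)
  132 contains 1×100 (C)
  32 contains 3×10 (XXX)
  2 contains 2×1 (II)

DCXXXII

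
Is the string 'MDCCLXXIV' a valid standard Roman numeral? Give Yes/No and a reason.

'MDCCLXXIV': Check the rules: uses only the symbols I, V, X, L, C, D, M; no symbol is repeated more than three times in a row; V, L and D each appear at most once; the only place a smaller symbol precedes a larger one is the allowed subtractive pair IV, the symbol right after such a pair (if any) is smaller than the pair's first symbol, and otherwise the values never increase from left to right. Value: M (1000) + D (500) + C (100) + C (100) + L (50) + X (10) + X (10) + IV (4) = 1774. So it is a valid standard Roman numeral.

Yes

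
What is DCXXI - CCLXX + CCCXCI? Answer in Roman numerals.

DCXXI = 621, CCLXX = 270, CCCXCI = 391
621 - 270 = 351
351 + 391 = 742

DCCXLII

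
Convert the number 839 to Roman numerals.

Convert 839 to Roman numerals:
  839 contains 1×500 (D)
  339 contains 3×100 (CCC)
  39 contains 3×10 (XXX)
  9 contains 1×9 (IX)

DCCCXXXIX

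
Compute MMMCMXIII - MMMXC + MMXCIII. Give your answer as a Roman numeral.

MMMCMXIII = 3913, MMMXC = 3090, MMXCIII = 2093
3913 - 3090 = 823
823 + 2093 = 2916

MMCMXVI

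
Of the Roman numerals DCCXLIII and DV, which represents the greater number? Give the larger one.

DCCXLIII = 743
DV = 505
743 is larger

DCCXLIII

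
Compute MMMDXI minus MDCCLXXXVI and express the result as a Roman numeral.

MMMDXI = 3511
MDCCLXXXVI = 1786
3511 - 1786 = 1725

MDCCXXV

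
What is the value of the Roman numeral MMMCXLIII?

MMMCXLIII: M=1000, M=1000, M=1000, C=100, XL=40, I=1, I=1, I=1
1000 + 1000 + 1000 + 100 + 40 + 1 + 1 + 1 = 3143

3143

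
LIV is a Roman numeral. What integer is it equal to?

LIV: L=50, IV=4
50 + 4 = 54

54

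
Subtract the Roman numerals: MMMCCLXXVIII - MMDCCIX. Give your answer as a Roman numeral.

MMMCCLXXVIII = 3278
MMDCCIX = 2709
3278 - 2709 = 569

DLXIX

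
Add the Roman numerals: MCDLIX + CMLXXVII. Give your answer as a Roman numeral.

MCDLIX = 1459
CMLXXVII = 977
1459 + 977 = 2436

MMCDXXXVI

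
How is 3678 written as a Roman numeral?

Convert 3678 to Roman numerals:
  3678 contains 3×1000 (MMM)
  678 contains 1×500 (D)
  178 contains 1×100 (C)
  78 contains 1×50 (L)
  28 contains 2×10 (XX)
  8 contains 1×5 (V)
  3 contains 3×1 (III)

MMMDCLXXVIII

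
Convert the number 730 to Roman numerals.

Convert 730 to Roman numerals:
  730 contains 1×500 (D)
  230 contains 2×100 (CC)
  30 contains 3×10 (XXX)

DCCXXX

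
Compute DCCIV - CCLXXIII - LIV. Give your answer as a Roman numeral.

DCCIV = 704, CCLXXIII = 273, LIV = 54
704 - 273 = 431
431 - 54 = 377

CCCLXXVII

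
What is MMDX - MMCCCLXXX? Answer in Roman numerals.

MMDX = 2510
MMCCCLXXX = 2380
2510 - 2380 = 130

CXXX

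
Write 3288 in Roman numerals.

Convert 3288 to Roman numerals:
  3288 contains 3×1000 (MMM)
  288 contains 2×100 (CC)
  88 contains 1×50 (L)
  38 contains 3×10 (XXX)
  8 contains 1×5 (V)
  3 contains 3×1 (III)

MMMCCLXXXVIII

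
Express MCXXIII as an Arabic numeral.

MCXXIII: M=1000, C=100, X=10, X=10, I=1, I=1, I=1
1000 + 100 + 10 + 10 + 1 + 1 + 1 = 1123

1123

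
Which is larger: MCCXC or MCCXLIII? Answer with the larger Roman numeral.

MCCXC = 1290
MCCXLIII = 1243
1290 is larger

MCCXC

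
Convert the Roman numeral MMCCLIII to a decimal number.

MMCCLIII: M=1000, M=1000, C=100, C=100, L=50, I=1, I=1, I=1
1000 + 1000 + 100 + 100 + 50 + 1 + 1 + 1 = 2253

2253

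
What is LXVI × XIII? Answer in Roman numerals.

LXVI = 66
XIII = 13
66 × 13 = 858

DCCCLVIII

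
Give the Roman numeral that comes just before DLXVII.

DLXVII = 567; previous is 566

DLXVI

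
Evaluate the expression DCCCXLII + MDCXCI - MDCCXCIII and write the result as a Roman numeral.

DCCCXLII = 842, MDCXCI = 1691, MDCCXCIII = 1793
842 + 1691 = 2533
2533 - 1793 = 740

DCCXL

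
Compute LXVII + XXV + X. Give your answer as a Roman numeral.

LXVII = 67, XXV = 25, X = 10
67 + 25 = 92
92 + 10 = 102

CII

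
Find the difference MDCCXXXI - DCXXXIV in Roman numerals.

MDCCXXXI = 1731
DCXXXIV = 634
1731 - 634 = 1097

MXCVII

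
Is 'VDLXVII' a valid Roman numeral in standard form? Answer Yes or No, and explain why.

'VDLXVII': V should not appear more than once

No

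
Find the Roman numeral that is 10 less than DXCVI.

DXCVI = 596
596 - 10 = 586

DLXXXVI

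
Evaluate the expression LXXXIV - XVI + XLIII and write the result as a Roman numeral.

LXXXIV = 84, XVI = 16, XLIII = 43
84 - 16 = 68
68 + 43 = 111

CXI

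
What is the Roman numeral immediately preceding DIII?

DIII = 503, so the previous integer is 503 - 1 = 502

DII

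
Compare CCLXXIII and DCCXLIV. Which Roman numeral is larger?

CCLXXIII = 273
DCCXLIV = 744
744 is larger

DCCXLIV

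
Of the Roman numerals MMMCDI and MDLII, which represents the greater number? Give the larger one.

MMMCDI = 3401
MDLII = 1552
3401 is larger

MMMCDI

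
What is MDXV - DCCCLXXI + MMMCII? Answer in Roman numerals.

MDXV = 1515, DCCCLXXI = 871, MMMCII = 3102
1515 - 871 = 644
644 + 3102 = 3746

MMMDCCXLVI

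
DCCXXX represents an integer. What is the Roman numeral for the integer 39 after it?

DCCXXX = 730
730 + 39 = 769

DCCLXIX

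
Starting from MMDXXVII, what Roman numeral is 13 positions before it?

MMDXXVII = 2527
2527 - 13 = 2514

MMDXIV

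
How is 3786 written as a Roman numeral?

Convert 3786 to Roman numerals:
  3786 contains 3×1000 (MMM)
  786 contains 1×500 (D)
  286 contains 2×100 (CC)
  86 contains 1×50 (L)
  36 contains 3×10 (XXX)
  6 contains 1×5 (V)
  1 contains 1×1 (I)

MMMDCCLXXXVI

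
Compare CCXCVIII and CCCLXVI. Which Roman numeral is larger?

CCXCVIII = 298
CCCLXVI = 366
366 is larger

CCCLXVI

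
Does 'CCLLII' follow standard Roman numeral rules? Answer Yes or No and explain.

'CCLLII': L should not appear more than once

No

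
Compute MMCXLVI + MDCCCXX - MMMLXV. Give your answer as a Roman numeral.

MMCXLVI = 2146, MDCCCXX = 1820, MMMLXV = 3065
2146 + 1820 = 3966
3966 - 3065 = 901

CMI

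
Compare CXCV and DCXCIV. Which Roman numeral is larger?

CXCV = 195
DCXCIV = 694
694 is larger

DCXCIV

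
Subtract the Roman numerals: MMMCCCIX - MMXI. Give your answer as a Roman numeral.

MMMCCCIX = 3309
MMXI = 2011
3309 - 2011 = 1298

MCCXCVIII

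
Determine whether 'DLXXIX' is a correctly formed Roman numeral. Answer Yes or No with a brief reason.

'DLXXIX': Check the rules: uses only the symbols I, V, X, L, C, D, M; no symbol is repeated more than three times in a row; V, L and D each appear at most once; the only place a smaller symbol precedes a larger one is the allowed subtractive pair IX, the symbol right after such a pair (if any) is smaller than the pair's first symbol, and otherwise the values never increase from left to right. Value: D (500) + L (50) + X (10) + X (10) + IX (9) = 579. So it is a valid standard Roman numeral.

Yes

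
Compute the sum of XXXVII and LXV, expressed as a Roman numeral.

XXXVII = 37
LXV = 65
37 + 65 = 102

CII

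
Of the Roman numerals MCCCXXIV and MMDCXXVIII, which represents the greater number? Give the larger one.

MCCCXXIV = 1324
MMDCXXVIII = 2628
2628 is larger

MMDCXXVIII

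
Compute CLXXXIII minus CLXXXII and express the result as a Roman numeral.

CLXXXIII = 183
CLXXXII = 182
183 - 182 = 1

I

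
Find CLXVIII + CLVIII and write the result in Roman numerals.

CLXVIII = 168
CLVIII = 158
168 + 158 = 326

CCCXXVI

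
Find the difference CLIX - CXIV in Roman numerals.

CLIX = 159
CXIV = 114
159 - 114 = 45

XLV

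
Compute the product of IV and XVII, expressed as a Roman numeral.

IV = 4
XVII = 17
4 × 17 = 68

LXVIII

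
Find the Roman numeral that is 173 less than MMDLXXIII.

MMDLXXIII = 2573
2573 - 173 = 2400

MMCD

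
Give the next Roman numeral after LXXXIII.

LXXXIII = 83; next is 84

LXXXIV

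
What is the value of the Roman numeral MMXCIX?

MMXCIX: M=1000, M=1000, XC=90, IX=9
1000 + 1000 + 90 + 9 = 2099

2099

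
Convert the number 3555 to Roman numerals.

Convert 3555 to Roman numerals:
  3555 contains 3×1000 (MMM)
  555 contains 1×500 (D)
  55 contains 1×50 (L)
  5 contains 1×5 (V)

MMMDLV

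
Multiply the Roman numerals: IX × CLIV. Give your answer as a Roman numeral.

IX = 9
CLIV = 154
9 × 154 = 1386

MCCCLXXXVI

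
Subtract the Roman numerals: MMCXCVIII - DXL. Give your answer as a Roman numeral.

MMCXCVIII = 2198
DXL = 540
2198 - 540 = 1658

MDCLVIII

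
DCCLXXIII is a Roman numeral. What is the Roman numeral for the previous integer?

DCCLXXIII = 773; previous is 772

DCCLXXII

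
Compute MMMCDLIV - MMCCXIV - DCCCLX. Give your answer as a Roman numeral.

MMMCDLIV = 3454, MMCCXIV = 2214, DCCCLX = 860
3454 - 2214 = 1240
1240 - 860 = 380

CCCLXXX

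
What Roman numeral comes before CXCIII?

CXCIII = 193, so the previous integer is 193 - 1 = 192

CXCII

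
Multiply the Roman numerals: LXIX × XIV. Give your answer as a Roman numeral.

LXIX = 69
XIV = 14
69 × 14 = 966

CMLXVI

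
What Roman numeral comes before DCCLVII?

DCCLVII = 757; previous is 756

DCCLVI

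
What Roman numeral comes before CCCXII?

CCCXII = 312, so the previous integer is 312 - 1 = 311

CCCXI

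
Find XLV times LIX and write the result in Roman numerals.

XLV = 45
LIX = 59
45 × 59 = 2655

MMDCLV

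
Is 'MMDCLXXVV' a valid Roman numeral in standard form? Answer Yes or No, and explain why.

'MMDCLXXVV': V should not appear more than once

No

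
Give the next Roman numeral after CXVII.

CXVII = 117; next is 118

CXVIII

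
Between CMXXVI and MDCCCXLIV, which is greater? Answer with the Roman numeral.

CMXXVI = 926
MDCCCXLIV = 1844
1844 is larger

MDCCCXLIV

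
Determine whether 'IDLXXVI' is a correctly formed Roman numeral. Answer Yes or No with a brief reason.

'IDLXXVI': Invalid subtractive combination: ID

No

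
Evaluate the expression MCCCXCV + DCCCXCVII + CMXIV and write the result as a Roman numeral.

MCCCXCV = 1395, DCCCXCVII = 897, CMXIV = 914
1395 + 897 = 2292
2292 + 914 = 3206

MMMCCVI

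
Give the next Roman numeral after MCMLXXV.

MCMLXXV = 1975; next is 1976

MCMLXXVI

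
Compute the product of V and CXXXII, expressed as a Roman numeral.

V = 5
CXXXII = 132
5 × 132 = 660

DCLX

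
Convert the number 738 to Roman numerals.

Convert 738 to Roman numerals:
  738 contains 1×500 (D)
  238 contains 2×100 (CC)
  38 contains 3×10 (XXX)
  8 contains 1×5 (V)
  3 contains 3×1 (III)

DCCXXXVIII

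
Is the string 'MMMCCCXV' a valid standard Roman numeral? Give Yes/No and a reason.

'MMMCCCXV': Check the rules: uses only the symbols I, V, X, L, C, D, M; no symbol is repeated more than three times in a row; V, L and D each appear at most once; no smaller symbol precedes a larger one (values never increase from left to right). Value: M (1000) + M (1000) + M (1000) + C (100) + C (100) + C (100) + X (10) + V (5) = 3315. So it is a valid standard Roman numeral.

Yes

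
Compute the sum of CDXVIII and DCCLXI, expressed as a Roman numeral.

CDXVIII = 418
DCCLXI = 761
418 + 761 = 1179

MCLXXIX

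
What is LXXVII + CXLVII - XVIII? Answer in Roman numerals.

LXXVII = 77, CXLVII = 147, XVIII = 18
77 + 147 = 224
224 - 18 = 206

CCVI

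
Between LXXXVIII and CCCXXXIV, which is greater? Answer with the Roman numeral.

LXXXVIII = 88
CCCXXXIV = 334
334 is larger

CCCXXXIV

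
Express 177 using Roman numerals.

Convert 177 to Roman numerals:
  177 contains 1×100 (C)
  77 contains 1×50 (L)
  27 contains 2×10 (XX)
  7 contains 1×5 (V)
  2 contains 2×1 (II)

CLXXVII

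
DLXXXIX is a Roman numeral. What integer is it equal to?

DLXXXIX: D=500, L=50, X=10, X=10, X=10, IX=9
500 + 50 + 10 + 10 + 10 + 9 = 589

589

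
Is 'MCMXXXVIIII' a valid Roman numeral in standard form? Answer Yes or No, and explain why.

'MCMXXXVIIII': More than 3 consecutive I's

No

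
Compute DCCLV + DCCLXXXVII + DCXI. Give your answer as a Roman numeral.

DCCLV = 755, DCCLXXXVII = 787, DCXI = 611
755 + 787 = 1542
1542 + 611 = 2153

MMCLIII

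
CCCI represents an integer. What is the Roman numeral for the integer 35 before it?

CCCI = 301
301 - 35 = 266

CCLXVI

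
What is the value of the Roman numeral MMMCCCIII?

MMMCCCIII: M=1000, M=1000, M=1000, C=100, C=100, C=100, I=1, I=1, I=1
1000 + 1000 + 1000 + 100 + 100 + 100 + 1 + 1 + 1 = 3303

3303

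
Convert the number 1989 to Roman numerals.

Convert 1989 to Roman numerals:
  1989 contains 1×1000 (M)
  989 contains 1×900 (CM)
  89 contains 1×50 (L)
  39 contains 3×10 (XXX)
  9 contains 1×9 (IX)

MCMLXXXIX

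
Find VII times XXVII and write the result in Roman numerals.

VII = 7
XXVII = 27
7 × 27 = 189

CLXXXIX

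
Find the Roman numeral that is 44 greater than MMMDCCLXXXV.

MMMDCCLXXXV = 3785
3785 + 44 = 3829

MMMDCCCXXIX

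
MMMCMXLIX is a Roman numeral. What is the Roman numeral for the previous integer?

MMMCMXLIX = 3949, so the previous integer is 3949 - 1 = 3948

MMMCMXLVIII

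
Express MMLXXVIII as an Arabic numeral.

MMLXXVIII: M=1000, M=1000, L=50, X=10, X=10, V=5, I=1, I=1, I=1
1000 + 1000 + 50 + 10 + 10 + 5 + 1 + 1 + 1 = 2078

2078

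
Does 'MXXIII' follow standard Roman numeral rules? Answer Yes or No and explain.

'MXXIII': Check the rules: uses only the symbols I, V, X, L, C, D, M; no symbol is repeated more than three times in a row; V, L and D each appear at most once; no smaller symbol precedes a larger one (values never increase from left to right). Value: M (1000) + X (10) + X (10) + I (1) + I (1) + I (1) = 1023. So it is a valid standard Roman numeral.

Yes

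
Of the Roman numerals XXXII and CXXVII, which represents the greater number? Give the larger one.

XXXII = 32
CXXVII = 127
127 is larger

CXXVII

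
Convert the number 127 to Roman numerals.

Convert 127 to Roman numerals:
  127 contains 1×100 (C)
  27 contains 2×10 (XX)
  7 contains 1×5 (V)
  2 contains 2×1 (II)

CXXVII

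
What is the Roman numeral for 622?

Convert 622 to Roman numerals:
  622 contains 1×500 (D)
  122 contains 1×100 (C)
  22 contains 2×10 (XX)
  2 contains 2×1 (II)

DCXXII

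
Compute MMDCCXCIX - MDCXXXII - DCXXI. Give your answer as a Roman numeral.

MMDCCXCIX = 2799, MDCXXXII = 1632, DCXXI = 621
2799 - 1632 = 1167
1167 - 621 = 546

DXLVI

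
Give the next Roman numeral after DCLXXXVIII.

DCLXXXVIII = 688; next is 689

DCLXXXIX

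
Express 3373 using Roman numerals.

Convert 3373 to Roman numerals:
  3373 contains 3×1000 (MMM)
  373 contains 3×100 (CCC)
  73 contains 1×50 (L)
  23 contains 2×10 (XX)
  3 contains 3×1 (III)

MMMCCCLXXIII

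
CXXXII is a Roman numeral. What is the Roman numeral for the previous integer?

CXXXII = 132; previous is 131

CXXXI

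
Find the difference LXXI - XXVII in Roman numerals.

LXXI = 71
XXVII = 27
71 - 27 = 44

XLIV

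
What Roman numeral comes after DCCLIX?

DCCLIX = 759, so the next integer is 759 + 1 = 760

DCCLX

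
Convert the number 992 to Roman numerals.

Convert 992 to Roman numerals:
  992 contains 1×900 (CM)
  92 contains 1×90 (XC)
  2 contains 2×1 (II)

CMXCII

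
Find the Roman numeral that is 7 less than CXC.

CXC = 190
190 - 7 = 183

CLXXXIII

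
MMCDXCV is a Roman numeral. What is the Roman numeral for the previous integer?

MMCDXCV = 2495, so the previous integer is 2495 - 1 = 2494

MMCDXCIV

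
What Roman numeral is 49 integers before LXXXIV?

LXXXIV = 84
84 - 49 = 35

XXXV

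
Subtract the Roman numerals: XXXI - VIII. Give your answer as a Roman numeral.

XXXI = 31
VIII = 8
31 - 8 = 23

XXIII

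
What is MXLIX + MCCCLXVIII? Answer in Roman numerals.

MXLIX = 1049
MCCCLXVIII = 1368
1049 + 1368 = 2417

MMCDXVII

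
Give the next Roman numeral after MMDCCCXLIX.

MMDCCCXLIX = 2849, so the next integer is 2849 + 1 = 2850

MMDCCCL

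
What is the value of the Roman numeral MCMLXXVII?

MCMLXXVII: M=1000, CM=900, L=50, X=10, X=10, V=5, I=1, I=1
1000 + 900 + 50 + 10 + 10 + 5 + 1 + 1 = 1977

1977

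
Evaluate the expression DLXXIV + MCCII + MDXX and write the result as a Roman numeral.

DLXXIV = 574, MCCII = 1202, MDXX = 1520
574 + 1202 = 1776
1776 + 1520 = 3296

MMMCCXCVI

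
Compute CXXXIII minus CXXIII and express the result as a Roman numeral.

CXXXIII = 133
CXXIII = 123
133 - 123 = 10

X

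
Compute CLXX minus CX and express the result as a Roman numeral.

CLXX = 170
CX = 110
170 - 110 = 60

LX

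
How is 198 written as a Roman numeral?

Convert 198 to Roman numerals:
  198 contains 1×100 (C)
  98 contains 1×90 (XC)
  8 contains 1×5 (V)
  3 contains 3×1 (III)

CXCVIII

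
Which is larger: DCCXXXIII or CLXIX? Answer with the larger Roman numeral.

DCCXXXIII = 733
CLXIX = 169
733 is larger

DCCXXXIII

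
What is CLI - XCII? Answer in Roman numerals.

CLI = 151
XCII = 92
151 - 92 = 59

LIX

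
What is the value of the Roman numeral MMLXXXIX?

MMLXXXIX: M=1000, M=1000, L=50, X=10, X=10, X=10, IX=9
1000 + 1000 + 50 + 10 + 10 + 10 + 9 = 2089

2089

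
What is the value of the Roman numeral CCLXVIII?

CCLXVIII: C=100, C=100, L=50, X=10, V=5, I=1, I=1, I=1
100 + 100 + 50 + 10 + 5 + 1 + 1 + 1 = 268

268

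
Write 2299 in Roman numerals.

Convert 2299 to Roman numerals:
  2299 contains 2×1000 (MM)
  299 contains 2×100 (CC)
  99 contains 1×90 (XC)
  9 contains 1×9 (IX)

MMCCXCIX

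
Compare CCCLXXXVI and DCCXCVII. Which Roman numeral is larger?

CCCLXXXVI = 386
DCCXCVII = 797
797 is larger

DCCXCVII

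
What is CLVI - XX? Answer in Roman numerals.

CLVI = 156
XX = 20
156 - 20 = 136

CXXXVI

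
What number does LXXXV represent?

LXXXV: L=50, X=10, X=10, X=10, V=5
50 + 10 + 10 + 10 + 5 = 85

85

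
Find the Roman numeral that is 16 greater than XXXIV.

XXXIV = 34
34 + 16 = 50

L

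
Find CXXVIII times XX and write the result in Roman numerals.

CXXVIII = 128
XX = 20
128 × 20 = 2560

MMDLX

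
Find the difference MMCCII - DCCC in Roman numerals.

MMCCII = 2202
DCCC = 800
2202 - 800 = 1402

MCDII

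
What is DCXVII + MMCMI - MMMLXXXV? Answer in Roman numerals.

DCXVII = 617, MMCMI = 2901, MMMLXXXV = 3085
617 + 2901 = 3518
3518 - 3085 = 433

CDXXXIII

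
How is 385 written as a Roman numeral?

Convert 385 to Roman numerals:
  385 contains 3×100 (CCC)
  85 contains 1×50 (L)
  35 contains 3×10 (XXX)
  5 contains 1×5 (V)

CCCLXXXV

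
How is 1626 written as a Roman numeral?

Convert 1626 to Roman numerals:
  1626 contains 1×1000 (M)
  626 contains 1×500 (D)
  126 contains 1×100 (C)
  26 contains 2×10 (XX)
  6 contains 1×5 (V)
  1 contains 1×1 (I)

MDCXXVI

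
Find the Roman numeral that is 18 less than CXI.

CXI = 111
111 - 18 = 93

XCIII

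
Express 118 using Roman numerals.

Convert 118 to Roman numerals:
  118 contains 1×100 (C)
  18 contains 1×10 (X)
  8 contains 1×5 (V)
  3 contains 3×1 (III)

CXVIII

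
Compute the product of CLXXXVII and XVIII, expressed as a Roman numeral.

CLXXXVII = 187
XVIII = 18
187 × 18 = 3366

MMMCCCLXVI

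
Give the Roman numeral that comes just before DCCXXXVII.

DCCXXXVII = 737, so the previous integer is 737 - 1 = 736

DCCXXXVI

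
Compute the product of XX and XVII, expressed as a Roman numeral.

XX = 20
XVII = 17
20 × 17 = 340

CCCXL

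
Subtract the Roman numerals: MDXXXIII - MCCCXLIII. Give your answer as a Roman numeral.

MDXXXIII = 1533
MCCCXLIII = 1343
1533 - 1343 = 190

CXC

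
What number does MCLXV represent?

MCLXV: M=1000, C=100, L=50, X=10, V=5
1000 + 100 + 50 + 10 + 5 = 1165

1165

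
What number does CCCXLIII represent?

CCCXLIII: C=100, C=100, C=100, XL=40, I=1, I=1, I=1
100 + 100 + 100 + 40 + 1 + 1 + 1 = 343

343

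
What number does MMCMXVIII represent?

MMCMXVIII: M=1000, M=1000, CM=900, X=10, V=5, I=1, I=1, I=1
1000 + 1000 + 900 + 10 + 5 + 1 + 1 + 1 = 2918

2918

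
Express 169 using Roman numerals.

Convert 169 to Roman numerals:
  169 contains 1×100 (C)
  69 contains 1×50 (L)
  19 contains 1×10 (X)
  9 contains 1×9 (IX)

CLXIX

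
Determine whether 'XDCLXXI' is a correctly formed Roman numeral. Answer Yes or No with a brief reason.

'XDCLXXI': Invalid subtractive combination: XD

No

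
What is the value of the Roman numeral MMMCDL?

MMMCDL: M=1000, M=1000, M=1000, CD=400, L=50
1000 + 1000 + 1000 + 400 + 50 = 3450

3450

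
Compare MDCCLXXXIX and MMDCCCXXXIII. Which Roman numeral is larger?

MDCCLXXXIX = 1789
MMDCCCXXXIII = 2833
2833 is larger

MMDCCCXXXIII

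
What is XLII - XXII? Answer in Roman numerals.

XLII = 42
XXII = 22
42 - 22 = 20

XX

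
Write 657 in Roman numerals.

Convert 657 to Roman numerals:
  657 contains 1×500 (D)
  157 contains 1×100 (C)
  57 contains 1×50 (L)
  7 contains 1×5 (V)
  2 contains 2×1 (II)

DCLVII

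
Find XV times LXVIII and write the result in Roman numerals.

XV = 15
LXVIII = 68
15 × 68 = 1020

MXX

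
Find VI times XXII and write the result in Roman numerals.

VI = 6
XXII = 22
6 × 22 = 132

CXXXII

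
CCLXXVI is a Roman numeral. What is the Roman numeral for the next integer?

CCLXXVI = 276, so the next integer is 276 + 1 = 277

CCLXXVII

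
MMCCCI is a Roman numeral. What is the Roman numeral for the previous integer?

MMCCCI = 2301; previous is 2300

MMCCC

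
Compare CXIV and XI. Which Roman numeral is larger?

CXIV = 114
XI = 11
114 is larger

CXIV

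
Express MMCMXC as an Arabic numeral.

MMCMXC: M=1000, M=1000, CM=900, XC=90
1000 + 1000 + 900 + 90 = 2990

2990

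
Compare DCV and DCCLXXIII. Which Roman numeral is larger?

DCV = 605
DCCLXXIII = 773
773 is larger

DCCLXXIII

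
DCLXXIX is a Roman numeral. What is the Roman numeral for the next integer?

DCLXXIX = 679, so the next integer is 679 + 1 = 680

DCLXXX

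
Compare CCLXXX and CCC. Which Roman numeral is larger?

CCLXXX = 280
CCC = 300
300 is larger

CCC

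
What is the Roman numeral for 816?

Convert 816 to Roman numerals:
  816 contains 1×500 (D)
  316 contains 3×100 (CCC)
  16 contains 1×10 (X)
  6 contains 1×5 (V)
  1 contains 1×1 (I)

DCCCXVI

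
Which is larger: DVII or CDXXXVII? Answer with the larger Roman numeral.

DVII = 507
CDXXXVII = 437
507 is larger

DVII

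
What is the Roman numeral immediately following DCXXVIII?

DCXXVIII = 628; next is 629

DCXXIX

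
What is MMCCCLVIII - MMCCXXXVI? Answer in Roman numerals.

MMCCCLVIII = 2358
MMCCXXXVI = 2236
2358 - 2236 = 122

CXXII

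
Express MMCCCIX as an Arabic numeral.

MMCCCIX: M=1000, M=1000, C=100, C=100, C=100, IX=9
1000 + 1000 + 100 + 100 + 100 + 9 = 2309

2309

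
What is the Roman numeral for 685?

Convert 685 to Roman numerals:
  685 contains 1×500 (D)
  185 contains 1×100 (C)
  85 contains 1×50 (L)
  35 contains 3×10 (XXX)
  5 contains 1×5 (V)

DCLXXXV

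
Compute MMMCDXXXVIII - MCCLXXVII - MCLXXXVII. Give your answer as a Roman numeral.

MMMCDXXXVIII = 3438, MCCLXXVII = 1277, MCLXXXVII = 1187
3438 - 1277 = 2161
2161 - 1187 = 974

CMLXXIV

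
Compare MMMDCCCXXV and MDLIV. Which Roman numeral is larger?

MMMDCCCXXV = 3825
MDLIV = 1554
3825 is larger

MMMDCCCXXV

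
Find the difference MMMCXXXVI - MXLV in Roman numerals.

MMMCXXXVI = 3136
MXLV = 1045
3136 - 1045 = 2091

MMXCI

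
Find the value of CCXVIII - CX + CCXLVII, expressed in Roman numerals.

CCXVIII = 218, CX = 110, CCXLVII = 247
218 - 110 = 108
108 + 247 = 355

CCCLV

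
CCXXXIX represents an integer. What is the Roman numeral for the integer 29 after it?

CCXXXIX = 239
239 + 29 = 268

CCLXVIII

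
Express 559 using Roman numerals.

Convert 559 to Roman numerals:
  559 contains 1×500 (D)
  59 contains 1×50 (L)
  9 contains 1×9 (IX)

DLIX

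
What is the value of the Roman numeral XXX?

XXX: X=10, X=10, X=10
10 + 10 + 10 = 30

30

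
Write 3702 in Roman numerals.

Convert 3702 to Roman numerals:
  3702 contains 3×1000 (MMM)
  702 contains 1×500 (D)
  202 contains 2×100 (CC)
  2 contains 2×1 (II)

MMMDCCII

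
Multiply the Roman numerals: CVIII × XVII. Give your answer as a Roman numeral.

CVIII = 108
XVII = 17
108 × 17 = 1836

MDCCCXXXVI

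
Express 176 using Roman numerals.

Convert 176 to Roman numerals:
  176 contains 1×100 (C)
  76 contains 1×50 (L)
  26 contains 2×10 (XX)
  6 contains 1×5 (V)
  1 contains 1×1 (I)

CLXXVI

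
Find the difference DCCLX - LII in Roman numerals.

DCCLX = 760
LII = 52
760 - 52 = 708

DCCVIII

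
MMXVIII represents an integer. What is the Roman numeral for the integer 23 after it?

MMXVIII = 2018
2018 + 23 = 2041

MMXLI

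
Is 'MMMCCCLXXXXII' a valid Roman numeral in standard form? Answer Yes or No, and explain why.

'MMMCCCLXXXXII': More than 3 consecutive X's

No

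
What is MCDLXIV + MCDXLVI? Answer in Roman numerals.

MCDLXIV = 1464
MCDXLVI = 1446
1464 + 1446 = 2910

MMCMX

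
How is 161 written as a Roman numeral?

Convert 161 to Roman numerals:
  161 contains 1×100 (C)
  61 contains 1×50 (L)
  11 contains 1×10 (X)
  1 contains 1×1 (I)

CLXI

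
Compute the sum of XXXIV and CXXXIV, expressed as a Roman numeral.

XXXIV = 34
CXXXIV = 134
34 + 134 = 168

CLXVIII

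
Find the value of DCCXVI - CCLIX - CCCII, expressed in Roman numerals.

DCCXVI = 716, CCLIX = 259, CCCII = 302
716 - 259 = 457
457 - 302 = 155

CLV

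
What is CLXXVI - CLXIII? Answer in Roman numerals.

CLXXVI = 176
CLXIII = 163
176 - 163 = 13

XIII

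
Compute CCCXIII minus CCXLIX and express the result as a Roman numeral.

CCCXIII = 313
CCXLIX = 249
313 - 249 = 64

LXIV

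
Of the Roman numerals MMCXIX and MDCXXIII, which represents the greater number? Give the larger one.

MMCXIX = 2119
MDCXXIII = 1623
2119 is larger

MMCXIX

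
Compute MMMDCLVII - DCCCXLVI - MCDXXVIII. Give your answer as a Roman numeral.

MMMDCLVII = 3657, DCCCXLVI = 846, MCDXXVIII = 1428
3657 - 846 = 2811
2811 - 1428 = 1383

MCCCLXXXIII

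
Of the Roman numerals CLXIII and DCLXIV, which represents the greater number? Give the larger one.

CLXIII = 163
DCLXIV = 664
664 is larger

DCLXIV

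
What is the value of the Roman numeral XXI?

XXI: X=10, X=10, I=1
10 + 10 + 1 = 21

21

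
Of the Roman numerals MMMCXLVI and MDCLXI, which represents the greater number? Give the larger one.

MMMCXLVI = 3146
MDCLXI = 1661
3146 is larger

MMMCXLVI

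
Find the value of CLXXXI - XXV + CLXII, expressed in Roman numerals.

CLXXXI = 181, XXV = 25, CLXII = 162
181 - 25 = 156
156 + 162 = 318

CCCXVIII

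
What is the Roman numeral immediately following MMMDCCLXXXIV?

MMMDCCLXXXIV = 3784; next is 3785

MMMDCCLXXXV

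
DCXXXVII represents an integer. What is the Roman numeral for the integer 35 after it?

DCXXXVII = 637
637 + 35 = 672

DCLXXII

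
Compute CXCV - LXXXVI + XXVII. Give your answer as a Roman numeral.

CXCV = 195, LXXXVI = 86, XXVII = 27
195 - 86 = 109
109 + 27 = 136

CXXXVI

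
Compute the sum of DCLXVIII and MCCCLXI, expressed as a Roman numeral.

DCLXVIII = 668
MCCCLXI = 1361
668 + 1361 = 2029

MMXXIX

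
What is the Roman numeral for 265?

Convert 265 to Roman numerals:
  265 contains 2×100 (CC)
  65 contains 1×50 (L)
  15 contains 1×10 (X)
  5 contains 1×5 (V)

CCLXV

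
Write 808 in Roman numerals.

Convert 808 to Roman numerals:
  808 contains 1×500 (D)
  308 contains 3×100 (CCC)
  8 contains 1×5 (V)
  3 contains 3×1 (III)

DCCCVIII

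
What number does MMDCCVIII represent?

MMDCCVIII: M=1000, M=1000, D=500, C=100, C=100, V=5, I=1, I=1, I=1
1000 + 1000 + 500 + 100 + 100 + 5 + 1 + 1 + 1 = 2708

2708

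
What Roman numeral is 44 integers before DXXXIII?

DXXXIII = 533
533 - 44 = 489

CDLXXXIX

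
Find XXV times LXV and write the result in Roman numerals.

XXV = 25
LXV = 65
25 × 65 = 1625

MDCXXV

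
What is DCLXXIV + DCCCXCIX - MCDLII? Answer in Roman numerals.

DCLXXIV = 674, DCCCXCIX = 899, MCDLII = 1452
674 + 899 = 1573
1573 - 1452 = 121

CXXI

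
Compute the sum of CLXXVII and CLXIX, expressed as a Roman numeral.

CLXXVII = 177
CLXIX = 169
177 + 169 = 346

CCCXLVI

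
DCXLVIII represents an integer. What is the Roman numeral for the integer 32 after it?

DCXLVIII = 648
648 + 32 = 680

DCLXXX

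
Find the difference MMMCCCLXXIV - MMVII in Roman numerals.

MMMCCCLXXIV = 3374
MMVII = 2007
3374 - 2007 = 1367

MCCCLXVII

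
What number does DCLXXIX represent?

DCLXXIX: D=500, C=100, L=50, X=10, X=10, IX=9
500 + 100 + 50 + 10 + 10 + 9 = 679

679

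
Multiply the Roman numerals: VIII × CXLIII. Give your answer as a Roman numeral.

VIII = 8
CXLIII = 143
8 × 143 = 1144

MCXLIV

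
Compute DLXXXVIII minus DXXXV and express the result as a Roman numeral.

DLXXXVIII = 588
DXXXV = 535
588 - 535 = 53

LIII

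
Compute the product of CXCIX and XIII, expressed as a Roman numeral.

CXCIX = 199
XIII = 13
199 × 13 = 2587

MMDLXXXVII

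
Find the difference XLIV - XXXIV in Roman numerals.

XLIV = 44
XXXIV = 34
44 - 34 = 10

X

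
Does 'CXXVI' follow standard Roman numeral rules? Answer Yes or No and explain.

'CXXVI': Check the rules: uses only the symbols I, V, X, L, C, D, M; no symbol is repeated more than three times in a row; V, L and D each appear at most once; no smaller symbol precedes a larger one (values never increase from left to right). Value: C (100) + X (10) + X (10) + V (5) + I (1) = 126. So it is a valid standard Roman numeral.

Yes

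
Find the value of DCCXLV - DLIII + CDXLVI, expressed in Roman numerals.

DCCXLV = 745, DLIII = 553, CDXLVI = 446
745 - 553 = 192
192 + 446 = 638

DCXXXVIII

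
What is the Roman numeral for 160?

Convert 160 to Roman numerals:
  160 contains 1×100 (C)
  60 contains 1×50 (L)
  10 contains 1×10 (X)

CLX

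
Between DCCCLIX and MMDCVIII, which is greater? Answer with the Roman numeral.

DCCCLIX = 859
MMDCVIII = 2608
2608 is larger

MMDCVIII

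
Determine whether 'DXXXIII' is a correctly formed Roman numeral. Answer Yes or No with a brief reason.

'DXXXIII': Check the rules: uses only the symbols I, V, X, L, C, D, M; no symbol is repeated more than three times in a row; V, L and D each appear at most once; no smaller symbol precedes a larger one (values never increase from left to right). Value: D (500) + X (10) + X (10) + X (10) + I (1) + I (1) + I (1) = 533. So it is a valid standard Roman numeral.

Yes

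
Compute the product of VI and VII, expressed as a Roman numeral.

VI = 6
VII = 7
6 × 7 = 42

XLII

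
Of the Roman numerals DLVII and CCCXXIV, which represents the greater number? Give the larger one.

DLVII = 557
CCCXXIV = 324
557 is larger

DLVII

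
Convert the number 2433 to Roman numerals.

Convert 2433 to Roman numerals:
  2433 contains 2×1000 (MM)
  433 contains 1×400 (CD)
  33 contains 3×10 (XXX)
  3 contains 3×1 (III)

MMCDXXXIII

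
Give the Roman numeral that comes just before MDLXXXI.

MDLXXXI = 1581, so the previous integer is 1581 - 1 = 1580

MDLXXX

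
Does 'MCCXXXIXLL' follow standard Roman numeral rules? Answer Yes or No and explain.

'MCCXXXIXLL': L should not appear more than once

No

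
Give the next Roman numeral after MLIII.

MLIII = 1053, so the next integer is 1053 + 1 = 1054

MLIV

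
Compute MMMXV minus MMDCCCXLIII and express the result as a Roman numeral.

MMMXV = 3015
MMDCCCXLIII = 2843
3015 - 2843 = 172

CLXXII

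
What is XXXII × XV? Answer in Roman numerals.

XXXII = 32
XV = 15
32 × 15 = 480

CDLXXX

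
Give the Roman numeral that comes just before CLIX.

CLIX = 159, so the previous integer is 159 - 1 = 158

CLVIII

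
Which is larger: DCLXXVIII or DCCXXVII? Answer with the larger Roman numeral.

DCLXXVIII = 678
DCCXXVII = 727
727 is larger

DCCXXVII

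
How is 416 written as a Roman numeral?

Convert 416 to Roman numerals:
  416 contains 1×400 (CD)
  16 contains 1×10 (X)
  6 contains 1×5 (V)
  1 contains 1×1 (I)

CDXVI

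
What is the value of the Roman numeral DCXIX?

DCXIX: D=500, C=100, X=10, IX=9
500 + 100 + 10 + 9 = 619

619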